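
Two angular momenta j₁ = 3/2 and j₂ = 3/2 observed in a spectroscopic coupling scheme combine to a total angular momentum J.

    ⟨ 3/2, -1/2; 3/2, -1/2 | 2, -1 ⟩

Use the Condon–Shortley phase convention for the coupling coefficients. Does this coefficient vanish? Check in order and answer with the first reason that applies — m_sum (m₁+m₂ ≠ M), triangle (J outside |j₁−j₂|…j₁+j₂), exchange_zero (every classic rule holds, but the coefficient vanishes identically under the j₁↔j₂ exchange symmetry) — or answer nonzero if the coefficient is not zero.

m-sum: m₁+m₂ = -1/2+(-1/2) = -1, M = -1  ✓
triangle: |j₁−j₂| = 0 ≤ J = 2 ≤ j₁+j₂ = 3  ✓
exchange: j₁=j₂ and m₁=m₂, and (−1)^(j₁+j₂−J) = (−1)^1 = −1 forces ⟨j₁m₁;j₂m₂|JM⟩ = −⟨j₂m₂;j₁m₁|JM⟩ = −⟨j₁m₁;j₂m₂|JM⟩ ⇒ the coefficient vanishes identically
Racah sum check: Σ_k collapses to 0 ⇒ CG = 0

exchange_zero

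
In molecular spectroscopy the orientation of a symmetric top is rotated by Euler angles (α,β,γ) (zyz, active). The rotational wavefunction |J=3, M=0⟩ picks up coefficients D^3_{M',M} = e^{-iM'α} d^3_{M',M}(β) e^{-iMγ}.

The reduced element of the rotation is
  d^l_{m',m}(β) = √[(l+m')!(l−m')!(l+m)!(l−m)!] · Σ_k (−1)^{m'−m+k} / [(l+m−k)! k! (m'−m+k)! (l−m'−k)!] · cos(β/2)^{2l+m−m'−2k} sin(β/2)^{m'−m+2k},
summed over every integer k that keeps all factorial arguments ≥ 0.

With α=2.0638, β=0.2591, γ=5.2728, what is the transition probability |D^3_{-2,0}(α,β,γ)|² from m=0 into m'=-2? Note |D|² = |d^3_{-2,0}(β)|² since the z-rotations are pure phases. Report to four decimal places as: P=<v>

Split into d^3_{-2,0}(β=0.2591) × two z-phases.
Half-angle: c=0.991620, s=0.129188. N=√(1·120·6·6)=65.726707
k: max(0,(0)−(-2))=2 … min(3+(0),3−(-2))=3
  k=2: (−1)^0·65.7267/(12)·0.9916^4·0.1292^2 = +0.088386
  k=3: (−1)^1·65.7267/(12)·0.9916^2·0.1292^4 = -0.001500
d^3_{-2,0}(0.2591) = +0.088386 -0.001500 = +0.086886
|D^3_{-2,0}|² = |d^3_{-2,0}(β)|² = (+0.086886)² = 0.007549 (the z-rotation phases have unit modulus)

P=0.0075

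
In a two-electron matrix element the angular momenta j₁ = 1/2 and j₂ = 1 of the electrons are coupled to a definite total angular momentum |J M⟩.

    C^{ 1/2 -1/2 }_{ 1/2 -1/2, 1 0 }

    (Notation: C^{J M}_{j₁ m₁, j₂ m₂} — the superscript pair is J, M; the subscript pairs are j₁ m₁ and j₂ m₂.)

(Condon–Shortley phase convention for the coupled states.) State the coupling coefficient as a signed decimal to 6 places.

−√(1/3) = -0.577350

triangle: 1!*0!*1!/3! = 1/6
(j±m)!: 0!*1!*1!*1!*0!*1! = 1
prefactor² = (2J+1)*Δ*N² = 1/3
  k=1: −1/(1!*0!*0!*0!*0!*1!) = -1
Σ = -1  ⇒  CG² = 1/3*(-1)² = 1/3
CG = −√(1/3) = -0.577350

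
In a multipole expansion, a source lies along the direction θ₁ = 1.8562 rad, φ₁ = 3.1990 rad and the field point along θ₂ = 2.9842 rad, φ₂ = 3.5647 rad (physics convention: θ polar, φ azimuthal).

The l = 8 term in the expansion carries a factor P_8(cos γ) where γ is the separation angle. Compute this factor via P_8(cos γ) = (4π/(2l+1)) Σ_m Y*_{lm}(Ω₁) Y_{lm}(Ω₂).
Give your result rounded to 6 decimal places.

-0.246704

Term-by-term m-sum for l=8 (normalisation 4π/17 = 0.739198):
  m=-8: (0.332044, 0.164204) × (-0.000000, 0.000000) = (-0.000000, -0.000000)  (running Σ = (-0.000000, -0.000000))
  m=-7: (0.400121, 0.170042) × (-0.000005, -0.000001) = (-0.000002, -0.000001)  (running Σ = (-0.000002, -0.000001))
  m=-6: (0.052272, 0.018752) × (-0.000063, -0.000043) = (-0.000002, -0.000003)  (running Σ = (-0.000004, -0.000005))
  m=-5: (-0.323464, -0.095483) × (-0.000458, -0.000756) = (0.000076, 0.000288)  (running Σ = (0.000072, 0.000284))
  m=-4: (-0.182227, -0.042596) × (-0.000929, -0.007598) = (-0.000154, 0.001424)  (running Σ = (-0.000083, 0.001708))
  m=-3: (0.253459, 0.044088) × (0.014546, -0.046778) = (0.005749, -0.011215)  (running Σ = (0.005666, -0.009507))
  m=-2: (0.232637, 0.026828) × (0.146265, -0.165233) = (0.038460, -0.034515)  (running Σ = (0.044126, -0.044023))
  m=-1: (-0.216598, -0.012448) × (0.562765, -0.253416) = (-0.125049, 0.047884)  (running Σ = (-0.080922, 0.003861))
  m=0: (-0.245908, -0.000000) × (0.699041, 0.000000) = (-0.171900, -0.000000)  (running Σ = (-0.252822, 0.003861))
  m=1: (0.216598, -0.012448) × (-0.562765, -0.253416) = (-0.125049, -0.047884)  (running Σ = (-0.377871, -0.044023))
  m=2: (0.232637, -0.026828) × (0.146265, 0.165233) = (0.038460, 0.034515)  (running Σ = (-0.339411, -0.009507))
  m=3: (-0.253459, 0.044088) × (-0.014546, -0.046778) = (0.005749, 0.011215)  (running Σ = (-0.333662, 0.001708))
  m=4: (-0.182227, 0.042596) × (-0.000929, 0.007598) = (-0.000154, -0.001424)  (running Σ = (-0.333816, 0.000284))
  m=5: (0.323464, -0.095483) × (0.000458, -0.000756) = (0.000076, -0.000288)  (running Σ = (-0.333740, -0.000005))
  m=6: (0.052272, -0.018752) × (-0.000063, 0.000043) = (-0.000002, 0.000003)  (running Σ = (-0.333743, -0.000001))
  m=7: (-0.400121, 0.170042) × (0.000005, -0.000001) = (-0.000002, 0.000001)  (running Σ = (-0.333745, -0.000000))
  m=8: (0.332044, -0.164204) × (-0.000000, -0.000000) = (-0.000000, 0.000000)  (running Σ = (-0.333745, -0.000000))
Total Σ_m = (-0.333745, -0.000000). Multiply by 0.739198: (-0.246704, -0.000000). P_8(cos γ) = -0.246704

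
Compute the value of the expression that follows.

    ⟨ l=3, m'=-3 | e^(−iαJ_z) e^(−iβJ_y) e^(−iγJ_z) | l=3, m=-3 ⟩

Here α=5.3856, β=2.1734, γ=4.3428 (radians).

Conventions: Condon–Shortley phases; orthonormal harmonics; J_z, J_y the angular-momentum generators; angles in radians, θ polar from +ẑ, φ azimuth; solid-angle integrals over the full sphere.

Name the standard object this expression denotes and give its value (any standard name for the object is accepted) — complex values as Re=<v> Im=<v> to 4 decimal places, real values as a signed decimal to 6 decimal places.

This is a Wigner D-matrix element — the rotation-matrix element ⟨l m'| R(α,β,γ) |l m⟩ in the angular-momentum basis.
D^3_{-3,-3}(5.3856,2.1734,4.3428) = e^{-i·-3·5.3856}·d^3_{-3,-3}(2.1734)·e^{-i·-3·4.3428}. Compute d first:
With c≡cos(β/2)=0.465409 and s≡sin(β/2)=0.885096, N=[1·720·1·720]^{1/2}=720.000000
k∈{0} keeps every argument non-negative
  k=0: (−1)^0·720.0000/(720)·0.4654^6·0.8851^0 = +0.010163
d^3_{-3,-3}(2.1734) = +0.010163
Attach z-rotation phases: D = e^{-i(-3)(5.3856)}·(+0.010163)·e^{-i(-3)(4.3428)} = -0.006230-0.008029i

Wigner D-matrix element, Re=-0.0062 Im=-0.0080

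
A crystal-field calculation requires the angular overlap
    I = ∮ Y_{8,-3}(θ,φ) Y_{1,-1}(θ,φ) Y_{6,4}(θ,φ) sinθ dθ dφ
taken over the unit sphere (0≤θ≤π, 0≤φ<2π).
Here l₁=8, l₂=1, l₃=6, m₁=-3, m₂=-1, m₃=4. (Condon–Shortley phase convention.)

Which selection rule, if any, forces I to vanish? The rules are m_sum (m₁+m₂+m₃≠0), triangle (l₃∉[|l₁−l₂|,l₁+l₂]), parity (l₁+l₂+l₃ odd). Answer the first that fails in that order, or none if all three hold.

azimuthal sum: -3 − 1 + 4 = 0  ✓
l₃ must lie in [7,9]; have l₃=6  ✗
L = 8 + 1 + 6 = 15 (odd)

triangle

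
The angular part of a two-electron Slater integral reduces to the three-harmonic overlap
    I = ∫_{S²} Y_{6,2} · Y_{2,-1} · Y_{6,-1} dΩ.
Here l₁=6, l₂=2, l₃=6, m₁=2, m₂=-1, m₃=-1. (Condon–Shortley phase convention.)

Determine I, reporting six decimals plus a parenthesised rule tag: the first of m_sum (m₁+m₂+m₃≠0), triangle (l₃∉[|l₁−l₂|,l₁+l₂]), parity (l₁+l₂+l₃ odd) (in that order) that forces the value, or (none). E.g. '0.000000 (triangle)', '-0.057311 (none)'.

Rules hold: Σm=0, L=14 even, 4≤6≤8.
N = 13·5·13 = 845
Δ = 2!·10!·2!/15! = 1/90090
Racah Σ t=0..2: t=0:+1/69120 t=1:−1/14400 t=2:+1/69120 = -7/172800
⇒ 3j(6 2 6; 0 0 0)² = 14/715, sgn -1
Racah Σ t=0..1: t=0:+1/34560 t=1:−1/60480 = 1/80640
⇒ 3j(6 2 6; 2 -1 -1)² = 6/1001, sgn -1
4πI² = N·(3j₀)²·(3jₘ)² = 12/121
I = +1·√(0.0991736/4π) = 0.08883682
No selection rule forces the value: the integral is nonzero (none).

0.088837 (none)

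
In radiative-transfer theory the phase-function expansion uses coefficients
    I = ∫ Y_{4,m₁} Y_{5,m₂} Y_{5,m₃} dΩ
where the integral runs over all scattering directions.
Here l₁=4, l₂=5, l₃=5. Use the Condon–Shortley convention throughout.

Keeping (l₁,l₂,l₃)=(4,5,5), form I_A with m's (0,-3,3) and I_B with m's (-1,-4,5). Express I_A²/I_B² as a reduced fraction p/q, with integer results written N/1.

Same 4,5,5: normalisation and zero-m 3j drop out of the ratio.
A: Δ: 4! 4! 6! / 15! → 1/3153150; sum: t=0:+1/27648 t=1:−1/4320 t=2:+1/11520 = -1/9216; 3j²(4 5 5; 0 -3 3) = Δ·Π!·Σ² = 2/143  (sign -1)
B: Δ: 4! 4! 6! / 15! → 1/3153150; sum: t=1:−1/103680 = -1/103680; 3j²(4 5 5; -1 -4 5) = Δ·Π!·Σ² = 4/143  (sign -1)
I_A²/I_B² = (2/143)/(4/143) = 1/2

1/2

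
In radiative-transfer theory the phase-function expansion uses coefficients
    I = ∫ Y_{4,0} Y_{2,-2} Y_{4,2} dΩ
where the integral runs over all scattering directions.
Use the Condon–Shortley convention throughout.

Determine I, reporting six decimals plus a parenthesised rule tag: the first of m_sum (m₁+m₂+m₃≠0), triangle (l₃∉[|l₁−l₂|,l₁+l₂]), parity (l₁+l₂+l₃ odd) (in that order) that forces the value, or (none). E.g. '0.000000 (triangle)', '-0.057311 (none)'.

-0.190365 (none)

m-sum 0 ✓  L=10 even ✓  2≤4≤6 ✓
Π(2lᵢ+1) = 9×5×9 = 405
triangle coeff Δ(4,2,4) = 1/13860
Σ_t [0,2]: t=0:+1/192 t=1:−1/36 t=2:+1/192 = -5/288
(3j)²=20/693 [(4 2 4; 0 0 0)], sign=-1
Σ_t [0,0]: t=0:+1/192 = 1/192
(3j)²=3/77 [(4 2 4; 0 -2 2)], sign=+1
⇒ 4πI² = 2700/5929
I = (-1)√(2700/5929/(4π)) = -0.19036462
No selection rule forces the value: the integral is nonzero (none).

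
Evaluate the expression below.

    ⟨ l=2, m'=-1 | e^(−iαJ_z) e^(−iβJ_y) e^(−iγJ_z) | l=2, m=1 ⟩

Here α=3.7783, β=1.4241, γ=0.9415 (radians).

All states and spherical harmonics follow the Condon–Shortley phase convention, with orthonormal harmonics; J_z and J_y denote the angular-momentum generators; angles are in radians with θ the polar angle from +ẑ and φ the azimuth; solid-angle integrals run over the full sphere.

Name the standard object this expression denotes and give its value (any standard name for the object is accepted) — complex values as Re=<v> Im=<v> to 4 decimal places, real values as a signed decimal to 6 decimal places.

Wigner D-matrix element, Re=-0.5263 Im=0.1656

This is a Wigner D-matrix element — the rotation-matrix element ⟨l m'| R(α,β,γ) |l m⟩ in the angular-momentum basis.
D^2_{-1,1}(3.7783,1.4241,0.9415) = e^{-i·-1·3.7783}·d^2_{-1,1}(1.4241)·e^{-i·1·0.9415}. Compute d first:
c=cos(1.424100/2)=0.757024, s=sin(1.424100/2)=0.653387; N=√[1·6·6·1]=6.000000
Admissible k: 2..3 (factorial args all ≥0)
  k=2: (−1)^0·6.0000/(2)·0.7570^2·0.6534^2 = +0.733976
  k=3: (−1)^1·6.0000/(6)·0.7570^0·0.6534^4 = -0.182256
d^2_{-1,1}(1.4241) = +0.733976 -0.182256 = +0.551719
Phases: e^{-i·(-1)·3.7783}=-0.804058-0.594551i, e^{-i·(1)·0.9415}=+0.588576-0.808442i ⇒ D=-0.526290+0.165568i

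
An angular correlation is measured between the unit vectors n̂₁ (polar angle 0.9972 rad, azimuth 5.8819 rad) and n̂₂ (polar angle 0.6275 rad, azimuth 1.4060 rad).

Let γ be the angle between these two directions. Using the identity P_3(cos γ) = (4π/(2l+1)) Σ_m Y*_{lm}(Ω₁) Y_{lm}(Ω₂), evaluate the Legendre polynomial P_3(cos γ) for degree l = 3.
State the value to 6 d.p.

-0.400782

Expand P_3 via completeness: Σ_{m} conj(Y_{3,m}) at Ω₁ times Y_{3,m} at Ω₂ —
  [-3]  conj(Y_{3,-3})(Ω₁) = (0.088704, -0.230791) ; Y_{3,-3}(Ω₂) = (-0.040067, 0.074330) ; Δ = (0.013601, 0.015840)
  [-2]  conj(Y_{3,-2})(Ω₁) = (0.271881, -0.281383) ; Y_{3,-2}(Ω₂) = (-0.269830, -0.092301) ; Δ = (-0.099333, 0.050831)
  [-1]  conj(Y_{3,-1})(Ω₁) = (0.118044, -0.050087) ; Y_{3,-1}(Ω₂) = (0.070861, -0.426093) ; Δ = (-0.012977, -0.053847)
  [+0]  conj(Y_{3,0})(Ω₁) = (-0.309353, -0.000000) ; Y_{3,0}(Ω₂) = (0.083507, 0.000000) ; Δ = (-0.025833, -0.000000)
  [+1]  conj(Y_{3,1})(Ω₁) = (-0.118044, -0.050087) ; Y_{3,1}(Ω₂) = (-0.070861, -0.426093) ; Δ = (-0.012977, 0.053847)
  [+2]  conj(Y_{3,2})(Ω₁) = (0.271881, 0.281383) ; Y_{3,2}(Ω₂) = (-0.269830, 0.092301) ; Δ = (-0.099333, -0.050831)
  [+3]  conj(Y_{3,3})(Ω₁) = (-0.088704, -0.230791) ; Y_{3,3}(Ω₂) = (0.040067, 0.074330) ; Δ = (0.013601, -0.015840)
Total Σ_m = (-0.223252, 0.000000). Multiply by 1.795196: (-0.400782, 0.000000). P_3(cos γ) = -0.400782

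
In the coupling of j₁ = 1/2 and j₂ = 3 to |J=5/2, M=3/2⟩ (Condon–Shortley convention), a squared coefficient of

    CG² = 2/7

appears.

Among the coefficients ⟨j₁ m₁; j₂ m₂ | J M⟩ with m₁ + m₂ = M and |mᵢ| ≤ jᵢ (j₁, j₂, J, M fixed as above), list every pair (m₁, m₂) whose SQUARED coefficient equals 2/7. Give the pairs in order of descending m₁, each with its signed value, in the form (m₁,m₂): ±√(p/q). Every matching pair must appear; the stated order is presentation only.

Admissible pairs with m₁+m₂ = M = 3/2: (-1/2,2), (1/2,1)
  (m₁,m₂)=(1/2,1): CG² = 2/7, CG = +√(2/7)   ← matches the target
  (m₁,m₂)=(-1/2,2): CG² = 5/7, CG = −√(5/7)
Pairs with CG² = 2/7: (1/2,1): +√(2/7)

(1/2,1): +√(2/7)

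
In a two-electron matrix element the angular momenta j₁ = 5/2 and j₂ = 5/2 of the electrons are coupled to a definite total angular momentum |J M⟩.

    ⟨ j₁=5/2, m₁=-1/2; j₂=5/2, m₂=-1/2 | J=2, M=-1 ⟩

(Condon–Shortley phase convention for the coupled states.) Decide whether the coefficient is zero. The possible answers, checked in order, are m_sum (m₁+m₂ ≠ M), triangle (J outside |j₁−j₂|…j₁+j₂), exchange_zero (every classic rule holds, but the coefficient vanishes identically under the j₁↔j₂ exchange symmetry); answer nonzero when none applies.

exchange_zero

m-sum: m₁+m₂ = -1/2+(-1/2) = -1, M = -1  ✓
triangle: |j₁−j₂| = 0 ≤ J = 2 ≤ j₁+j₂ = 5  ✓
exchange: j₁=j₂ and m₁=m₂, and (−1)^(j₁+j₂−J) = (−1)^3 = −1 forces ⟨j₁m₁;j₂m₂|JM⟩ = −⟨j₂m₂;j₁m₁|JM⟩ = −⟨j₁m₁;j₂m₂|JM⟩ ⇒ the coefficient vanishes identically
Racah sum check: Σ_k collapses to 0 ⇒ CG = 0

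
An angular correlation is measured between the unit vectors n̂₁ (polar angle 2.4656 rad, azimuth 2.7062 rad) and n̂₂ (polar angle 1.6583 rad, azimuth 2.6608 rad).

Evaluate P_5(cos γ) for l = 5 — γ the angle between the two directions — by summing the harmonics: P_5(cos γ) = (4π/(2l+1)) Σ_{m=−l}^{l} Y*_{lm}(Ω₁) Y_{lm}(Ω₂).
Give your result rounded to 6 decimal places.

-0.350398

Summing Y*_{l m}(θ₁,φ₁)·Y_{l m}(θ₂,φ₂) over m ∈ [−5, 5]; prefactor 4π/(2·5+1) = 1.142397:
  term(m=-5) = (0.019743, 0.004560)   from Y*(Ω₁)=(0.025353, 0.036573), Y(Ω₂)=(0.336967, -0.306220)
  term(m=-4) = (0.021798, 0.004003)   from Y*(Ω₁)=(0.029818, 0.172905), Y(Ω₂)=(0.043595, -0.118554)
  term(m=-3) = (-0.119690, -0.016403)   from Y*(Ω₁)=(-0.099210, 0.366124), Y(Ω₂)=(0.040787, 0.315859)
  term(m=-2) = (-0.061110, -0.005564)   from Y*(Ω₁)=(-0.275269, 0.326803), Y(Ω₂)=(0.082177, 0.117775)
  term(m=-1) = (0.014686, 0.000667)   from Y*(Ω₁)=(-0.046717, 0.021731), Y(Ω₂)=(-0.252984, -0.131961)
  term(m=+0) = (-0.057576, 0.000000)   from Y*(Ω₁)=(0.389340, -0.000000), Y(Ω₂)=(-0.147881, 0.000000)
  term(m=+1) = (0.014686, -0.000667)   from Y*(Ω₁)=(0.046717, 0.021731), Y(Ω₂)=(0.252984, -0.131961)
  term(m=+2) = (-0.061110, 0.005564)   from Y*(Ω₁)=(-0.275269, -0.326803), Y(Ω₂)=(0.082177, -0.117775)
  term(m=+3) = (-0.119690, 0.016403)   from Y*(Ω₁)=(0.099210, 0.366124), Y(Ω₂)=(-0.040787, 0.315859)
  term(m=+4) = (0.021798, -0.004003)   from Y*(Ω₁)=(0.029818, -0.172905), Y(Ω₂)=(0.043595, 0.118554)
  term(m=+5) = (0.019743, -0.004560)   from Y*(Ω₁)=(-0.025353, 0.036573), Y(Ω₂)=(-0.336967, -0.306220)
Σ over m = (-0.306721, 0.000000); ×(4π/11) → (-0.350398, 0.000000). Real part: -0.350398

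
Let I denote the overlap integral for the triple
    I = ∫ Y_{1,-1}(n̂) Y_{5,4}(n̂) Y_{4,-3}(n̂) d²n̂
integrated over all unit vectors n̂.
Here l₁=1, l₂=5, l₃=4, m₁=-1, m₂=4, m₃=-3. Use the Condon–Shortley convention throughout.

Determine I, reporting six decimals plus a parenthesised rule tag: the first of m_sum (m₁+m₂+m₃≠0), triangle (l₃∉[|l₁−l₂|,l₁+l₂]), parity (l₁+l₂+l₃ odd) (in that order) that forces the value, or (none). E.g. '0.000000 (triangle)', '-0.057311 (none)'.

Checks pass: Σm=0; 10 even; l₃=4∈[4,6].
(2·1+1)(2·5+1)(2·4+1) = 297
Δ: 2! 0! 8! / 11! → 1/495
sum: t=1:−1/576 = -1/576
3j²(1 5 4; 0 0 0) = Δ·Π!·Σ² = 5/99  (sign -1)
sum: t=2:+1/10080 = 1/10080
3j²(1 5 4; -1 4 -3) = Δ·Π!·Σ² = 4/55  (sign -1)
combine: 4πI² = 297·5/99·4/55 = 12/11
take √, sign +1: I = 0.29463840
No selection rule forces the value: the integral is nonzero (none).

0.294638 (none)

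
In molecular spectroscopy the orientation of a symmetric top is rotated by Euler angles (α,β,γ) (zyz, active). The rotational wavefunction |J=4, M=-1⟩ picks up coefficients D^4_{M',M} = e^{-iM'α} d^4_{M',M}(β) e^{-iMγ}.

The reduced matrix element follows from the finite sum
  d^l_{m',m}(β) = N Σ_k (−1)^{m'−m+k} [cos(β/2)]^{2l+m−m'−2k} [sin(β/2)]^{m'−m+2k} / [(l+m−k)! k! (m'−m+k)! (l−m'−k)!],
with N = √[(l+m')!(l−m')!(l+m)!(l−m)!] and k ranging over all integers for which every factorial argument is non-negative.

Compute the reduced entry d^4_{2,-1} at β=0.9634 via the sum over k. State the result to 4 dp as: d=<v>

d=-0.4708

d^4_{2,-1}(β=0.9634) via the finite sum:
With c≡cos(β/2)=0.886209 and s≡sin(β/2)=0.463286, N=[720·2·6·120]^{1/2}=1018.233765
Admissible k: 0..2 (factorial args all ≥0)
  k=0: (−1)^3·1018.2338/(72)·0.8862^5·0.4633^3 = -0.768676
  k=1: (−1)^4·1018.2338/(48)·0.8862^3·0.4633^5 = +0.315110
  k=2: (−1)^5·1018.2338/(240)·0.8862^1·0.4633^7 = -0.017223
d^4_{2,-1}(0.9634) = -0.768676 +0.315110 -0.017223 = -0.470790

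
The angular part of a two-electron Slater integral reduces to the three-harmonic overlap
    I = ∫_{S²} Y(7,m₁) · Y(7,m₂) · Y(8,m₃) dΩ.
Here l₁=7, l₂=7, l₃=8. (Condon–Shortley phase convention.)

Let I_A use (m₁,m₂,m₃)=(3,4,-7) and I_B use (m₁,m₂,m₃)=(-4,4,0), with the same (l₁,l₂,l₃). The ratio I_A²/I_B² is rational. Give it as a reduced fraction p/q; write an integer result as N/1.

Shared (l₁,l₂,l₃)=(7,7,8): N and (l;000)² cancel in I_A²/I_B².
A: Δ = 6!·8!·8!/23! = 1/22086194130; Racah Σ t=3..4: t=3:−1/7315660800 t=4:+1/9754214400 = -1/29262643200; ⇒ 3j(7 7 8; 3 4 -7)² = 75/52003, sgn +1
B: Δ = 6!·8!·8!/23! = 1/22086194130; Racah Σ t=3..6: t=3:−1/58525286400 t=4:+1/1219276800 t=5:−1/248832000 t=6:+1/373248000 = -157/292626432000; ⇒ 3j(7 7 8; -4 4 0)² = 24649/20281170, sgn -1
I_A²/I_B² = (75/52003)/(24649/20281170) = 29250/24649

29250/24649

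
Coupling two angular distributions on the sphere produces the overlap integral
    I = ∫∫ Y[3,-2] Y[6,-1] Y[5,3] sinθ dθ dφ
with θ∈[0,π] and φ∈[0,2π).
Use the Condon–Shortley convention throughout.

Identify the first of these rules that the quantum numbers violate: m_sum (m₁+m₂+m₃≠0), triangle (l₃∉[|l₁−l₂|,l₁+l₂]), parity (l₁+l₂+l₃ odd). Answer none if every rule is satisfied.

m₁+m₂+m₃ = -2 − 1 + 3 = 0  ✓
triangle: |3−6|=3 ≤ l₃=5 ≤ 3+6=9  ✓
parity: l₁+l₂+l₃ = 14 is even  ✓

none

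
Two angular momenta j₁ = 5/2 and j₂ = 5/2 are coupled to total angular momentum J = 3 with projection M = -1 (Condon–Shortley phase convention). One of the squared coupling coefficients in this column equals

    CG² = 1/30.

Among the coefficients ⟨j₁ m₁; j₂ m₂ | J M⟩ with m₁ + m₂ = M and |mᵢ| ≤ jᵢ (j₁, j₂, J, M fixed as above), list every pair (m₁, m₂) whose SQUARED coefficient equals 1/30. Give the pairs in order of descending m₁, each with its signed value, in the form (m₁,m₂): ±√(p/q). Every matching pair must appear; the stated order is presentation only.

(1/2,-3/2): +√(1/30); (-3/2,1/2): +√(1/30)

Admissible pairs with m₁+m₂ = M = -1: (-5/2,3/2), (-3/2,1/2), (-1/2,-1/2), (1/2,-3/2), (3/2,-5/2)
  (m₁,m₂)=(3/2,-5/2): CG² = 1/3, CG = +√(1/3)
  (m₁,m₂)=(1/2,-3/2): CG² = 1/30, CG = +√(1/30)   ← matches the target
  (m₁,m₂)=(-1/2,-1/2): CG² = 4/15, CG = −√(4/15)
  (m₁,m₂)=(-3/2,1/2): CG² = 1/30, CG = +√(1/30)   ← matches the target
  (m₁,m₂)=(-5/2,3/2): CG² = 1/3, CG = +√(1/3)
Pairs with CG² = 1/30: (1/2,-3/2): +√(1/30); (-3/2,1/2): +√(1/30)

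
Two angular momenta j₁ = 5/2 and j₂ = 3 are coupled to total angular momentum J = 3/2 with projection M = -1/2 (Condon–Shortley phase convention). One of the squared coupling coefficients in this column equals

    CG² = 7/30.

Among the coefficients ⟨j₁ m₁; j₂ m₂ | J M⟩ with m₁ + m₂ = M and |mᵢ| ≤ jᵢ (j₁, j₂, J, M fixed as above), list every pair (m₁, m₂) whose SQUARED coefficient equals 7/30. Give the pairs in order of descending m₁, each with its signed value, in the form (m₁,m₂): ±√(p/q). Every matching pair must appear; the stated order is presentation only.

(-3/2,1): −√(7/30)

Admissible pairs with m₁+m₂ = M = -1/2: (-5/2,2), (-3/2,1), (-1/2,0), (1/2,-1), (3/2,-2), (5/2,-3)
  (m₁,m₂)=(5/2,-3): CG² = 5/14, CG = +√(5/14)
  (m₁,m₂)=(3/2,-2): CG² = 1/21, CG = −√(1/21)
  (m₁,m₂)=(1/2,-1): CG² = 1/105, CG = −√(1/105)
  (m₁,m₂)=(-1/2,0): CG² = 4/35, CG = +√(4/35)
  (m₁,m₂)=(-3/2,1): CG² = 7/30, CG = −√(7/30)   ← matches the target
  (m₁,m₂)=(-5/2,2): CG² = 5/21, CG = +√(5/21)
Pairs with CG² = 7/30: (-3/2,1): −√(7/30)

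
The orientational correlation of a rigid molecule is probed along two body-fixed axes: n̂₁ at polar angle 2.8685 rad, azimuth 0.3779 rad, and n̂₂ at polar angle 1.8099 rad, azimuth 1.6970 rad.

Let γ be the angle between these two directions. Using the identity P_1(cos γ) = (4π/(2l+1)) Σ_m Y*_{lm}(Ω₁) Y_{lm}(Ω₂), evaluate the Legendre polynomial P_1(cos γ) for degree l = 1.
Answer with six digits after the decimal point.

Summing Y*_{l m}(θ₁,φ₁)·Y_{l m}(θ₂,φ₂) over m ∈ [−1, 1]; prefactor 4π/(2·1+1) = 4.188790:
  [-1]  conj(Y_{1,-1})(Ω₁) = +0.086609+0.034382i ; Y_{1,-1}(Ω₂) = -0.042250-0.332995i ; Δ = +0.007790-0.030293i
  [+0]  conj(Y_{1,0})(Ω₁) = -0.470496-0.000000i ; Y_{1,0}(Ω₂) = -0.115717+0.000000i ; Δ = +0.054444+0.000000i
  [+1]  conj(Y_{1,1})(Ω₁) = -0.086609+0.034382i ; Y_{1,1}(Ω₂) = +0.042250-0.332995i ; Δ = +0.007790+0.030293i
Σ over m = +0.070024+0.000000i; ×(4π/3) → +0.293315+0.000000i. Real part: 0.293315

0.293315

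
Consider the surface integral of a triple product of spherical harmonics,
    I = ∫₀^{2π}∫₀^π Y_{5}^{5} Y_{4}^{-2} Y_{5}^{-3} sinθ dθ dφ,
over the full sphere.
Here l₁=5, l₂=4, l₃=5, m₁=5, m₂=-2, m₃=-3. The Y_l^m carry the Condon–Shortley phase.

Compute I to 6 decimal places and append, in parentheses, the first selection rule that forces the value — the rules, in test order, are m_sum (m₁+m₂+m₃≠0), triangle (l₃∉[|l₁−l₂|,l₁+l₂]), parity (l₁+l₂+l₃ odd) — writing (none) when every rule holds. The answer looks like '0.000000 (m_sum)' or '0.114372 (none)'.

-0.184127 (none)

m-sum 0 ✓  L=14 even ✓  1≤5≤9 ✓
Π(2lᵢ+1) = 11×9×11 = 1089
triangle coeff Δ(5,4,5) = 1/3153150
Σ_t [0,4]: t=0:+1/69120 t=1:−1/1728 t=2:+1/576 t=3:−1/1728 t=4:+1/69120 = 7/11520
(3j)²=2/143 [(5 4 5; 0 0 0)], sign=-1
Σ_t [0,0]: t=0:+1/69120 = 1/69120
(3j)²=4/143 [(5 4 5; 5 -2 -3)], sign=+1
⇒ 4πI² = 72/169
I = (-1)√(72/169/(4π)) = -0.18412721
No selection rule forces the value: the integral is nonzero (none).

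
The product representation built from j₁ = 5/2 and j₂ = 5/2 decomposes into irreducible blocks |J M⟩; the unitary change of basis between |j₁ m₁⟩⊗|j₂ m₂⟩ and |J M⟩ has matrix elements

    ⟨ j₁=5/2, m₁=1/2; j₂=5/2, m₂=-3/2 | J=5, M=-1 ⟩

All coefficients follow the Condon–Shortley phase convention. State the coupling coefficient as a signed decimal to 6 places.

+√(5/21) = +0.487950

√[11·0!5!5!/11! · 3!2!1!4!4!6!] = √(138240/7)
  +(−1)^0/∏(0,0,2,1,3,4)! = 1/288  (running 1/288)
⟨..|..⟩ = √(138240/7)·(1/288) = +0.487950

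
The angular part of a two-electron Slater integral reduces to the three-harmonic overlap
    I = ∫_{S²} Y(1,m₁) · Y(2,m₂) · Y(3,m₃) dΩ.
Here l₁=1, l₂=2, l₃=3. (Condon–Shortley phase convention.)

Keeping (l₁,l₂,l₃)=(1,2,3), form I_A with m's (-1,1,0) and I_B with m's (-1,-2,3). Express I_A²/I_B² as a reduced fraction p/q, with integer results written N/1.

Same 1,2,3: normalisation and zero-m 3j drop out of the ratio.
A: Δ: 0! 2! 4! / 7! → 1/105; sum: t=0:+1/12 = 1/12; 3j²(1 2 3; -1 1 0) = Δ·Π!·Σ² = 1/35  (sign -1)
B: Δ: 0! 2! 4! / 7! → 1/105; sum: t=0:+1/48 = 1/48; 3j²(1 2 3; -1 -2 3) = Δ·Π!·Σ² = 1/7  (sign +1)
I_A²/I_B² = (1/35)/(1/7) = 1/5

1/5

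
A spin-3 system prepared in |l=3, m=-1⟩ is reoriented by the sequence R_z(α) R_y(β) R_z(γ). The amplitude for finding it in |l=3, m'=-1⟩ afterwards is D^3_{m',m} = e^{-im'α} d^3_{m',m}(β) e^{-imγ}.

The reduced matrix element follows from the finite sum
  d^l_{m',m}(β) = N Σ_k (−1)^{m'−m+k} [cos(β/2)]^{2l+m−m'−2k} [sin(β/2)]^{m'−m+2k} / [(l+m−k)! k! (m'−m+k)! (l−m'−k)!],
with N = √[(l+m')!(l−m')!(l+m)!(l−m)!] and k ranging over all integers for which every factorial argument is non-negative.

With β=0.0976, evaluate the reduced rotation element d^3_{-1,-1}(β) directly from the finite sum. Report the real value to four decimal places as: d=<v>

d^3_{-1,-1}(β=0.0976) via the finite sum:
With c≡cos(β/2)=0.998810 and s≡sin(β/2)=0.048781, N=[2·24·2·24]^{1/2}=48.000000
Admissible k: 0..2 (factorial args all ≥0)
  k=0: (−1)^0·48.0000/(48)·0.9988^6·0.0488^0 = +0.992878
  k=1: (−1)^1·48.0000/(6)·0.9988^4·0.0488^2 = -0.018946
  k=2: (−1)^2·48.0000/(8)·0.9988^2·0.0488^4 = +0.000034
d^3_{-1,-1}(0.0976) = +0.992878 -0.018946 +0.000034 = +0.973966

d=0.9740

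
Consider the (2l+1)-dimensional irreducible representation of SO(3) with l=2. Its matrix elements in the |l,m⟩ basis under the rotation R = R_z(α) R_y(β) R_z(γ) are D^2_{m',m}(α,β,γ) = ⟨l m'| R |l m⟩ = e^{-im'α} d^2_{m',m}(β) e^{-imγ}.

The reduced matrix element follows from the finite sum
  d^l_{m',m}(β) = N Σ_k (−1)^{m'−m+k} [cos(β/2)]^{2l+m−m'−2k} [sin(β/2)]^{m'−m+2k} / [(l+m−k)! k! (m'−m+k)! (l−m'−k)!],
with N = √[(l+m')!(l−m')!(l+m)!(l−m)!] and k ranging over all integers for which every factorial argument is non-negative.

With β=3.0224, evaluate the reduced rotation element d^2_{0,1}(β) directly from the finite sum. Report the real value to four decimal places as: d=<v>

d=-0.1446

d^2_{0,1}(β=3.0224) via the finite sum:
Half-angle: c=0.059561, s=0.998225. N=√(2·2·6·1)=4.898979
k: max(0,(1)−(0))=1 … min(2+(1),2−(0))=2
  k=1: (−1)^0·4.8990/(2)·0.0596^3·0.9982^1 = +0.000517
  k=2: (−1)^1·4.8990/(2)·0.0596^1·0.9982^3 = -0.145119
d^2_{0,1}(3.0224) = +0.000517 -0.145119 = -0.144602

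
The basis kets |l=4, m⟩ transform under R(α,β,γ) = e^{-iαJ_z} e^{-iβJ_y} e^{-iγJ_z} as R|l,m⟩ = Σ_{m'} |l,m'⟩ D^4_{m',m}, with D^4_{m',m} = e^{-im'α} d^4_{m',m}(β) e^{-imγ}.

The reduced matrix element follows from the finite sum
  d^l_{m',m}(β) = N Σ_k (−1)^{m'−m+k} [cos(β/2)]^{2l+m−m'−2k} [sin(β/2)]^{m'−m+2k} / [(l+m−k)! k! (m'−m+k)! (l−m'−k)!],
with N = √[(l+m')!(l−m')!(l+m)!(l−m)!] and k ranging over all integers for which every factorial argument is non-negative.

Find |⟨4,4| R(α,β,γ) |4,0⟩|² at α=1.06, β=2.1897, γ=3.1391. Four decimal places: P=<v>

D^4_{4,0}(1.0600,2.1897,3.1391) = e^{-i·4·1.0600}·d^4_{4,0}(2.1897)·e^{-i·0·3.1391}. Compute d first:
c=cos(2.189700/2)=0.458180, s=sin(2.189700/2)=0.888860; N=√[40320·1·24·24]=4819.161753
Admissible k: 0..0 (factorial args all ≥0)
  k=0: (−1)^4·4819.1618/(576)·0.4582^4·0.8889^4 = +0.230158
d^4_{4,0}(2.1897) = +0.230158
|D^4_{4,0}|² = |d^4_{4,0}(β)|² = (+0.230158)² = 0.052973 (the z-rotation phases have unit modulus)

P=0.0530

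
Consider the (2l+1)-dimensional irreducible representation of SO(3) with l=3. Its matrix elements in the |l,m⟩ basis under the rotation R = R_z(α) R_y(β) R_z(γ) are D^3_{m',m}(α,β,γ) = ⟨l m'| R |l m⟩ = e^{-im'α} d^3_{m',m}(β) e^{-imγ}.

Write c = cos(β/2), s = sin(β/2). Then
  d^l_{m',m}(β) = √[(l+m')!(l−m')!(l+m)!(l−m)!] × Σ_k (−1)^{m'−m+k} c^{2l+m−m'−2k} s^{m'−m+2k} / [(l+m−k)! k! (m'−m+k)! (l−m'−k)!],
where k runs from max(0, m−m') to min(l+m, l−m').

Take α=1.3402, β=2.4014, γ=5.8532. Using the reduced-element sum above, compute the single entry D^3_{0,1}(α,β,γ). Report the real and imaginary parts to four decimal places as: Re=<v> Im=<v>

D^3_{0,1}(1.3402,2.4014,5.8532) = e^{-i·0·1.3402}·d^3_{0,1}(2.4014)·e^{-i·1·5.8532}. Compute d first:
With c≡cos(β/2)=0.361705 and s≡sin(β/2)=0.932293, N=[6·6·24·2]^{1/2}=41.569219
The bounds max(0,m−m')=1 and min(l+m,l−m')=3 give 3 terms
  k=1: (−1)^0·41.5692/(12)·0.3617^5·0.9323^1 = +0.019995
  k=2: (−1)^1·41.5692/(4)·0.3617^3·0.9323^3 = -0.398504
  k=3: (−1)^2·41.5692/(12)·0.3617^1·0.9323^5 = +0.882483
d^3_{0,1}(2.4014) = +0.019995 -0.398504 +0.882483 = +0.503974
Phases: e^{-i·(0)·1.3402}=+1.000000+0.000000i, e^{-i·(1)·5.8532}=+0.908972+0.416857i ⇒ D=+0.458098+0.210085i

Re=0.4581 Im=0.2101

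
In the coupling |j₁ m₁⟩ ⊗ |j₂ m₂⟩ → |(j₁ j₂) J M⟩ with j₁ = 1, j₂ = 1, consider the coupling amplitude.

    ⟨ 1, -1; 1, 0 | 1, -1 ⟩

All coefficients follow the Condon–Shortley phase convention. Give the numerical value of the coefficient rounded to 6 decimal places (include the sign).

−√(1/2) = -0.707107

j₁+j₂−J=1  J+j₁−j₂=1  J−j₁+j₂=1  j₁+j₂+J+1=4
(j₁±m₁, j₂±m₂, J±M) = (0,2,1,1,0,2)
P² = 1/2
sum k=1..1:
  [1] −1/1 = -1
S = -1
C² = P²·S² = 1/2 ; C = -0.707107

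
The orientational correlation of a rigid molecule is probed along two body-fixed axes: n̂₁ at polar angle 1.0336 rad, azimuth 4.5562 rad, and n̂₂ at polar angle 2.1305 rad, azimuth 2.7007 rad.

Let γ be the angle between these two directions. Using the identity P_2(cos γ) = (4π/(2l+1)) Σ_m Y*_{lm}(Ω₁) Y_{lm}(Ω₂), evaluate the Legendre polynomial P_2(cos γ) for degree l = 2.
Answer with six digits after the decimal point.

-0.159872

Expand P_2 via completeness: Σ_{m} conj(Y_{2,m}) at Ω₁ times Y_{2,m} at Ω₂ —
  m=-2: (-0.271323, 0.087624) × (0.176355, 0.214108) = (-0.066610, -0.042639)  (running Σ = (-0.066610, -0.042639))
  m=-1: (-0.052834, -0.335517) × (0.314347, 0.148331) = (0.033159, -0.113306)  (running Σ = (-0.033451, -0.155945))
  m=0: (-0.067620, -0.000000) × (-0.048672, 0.000000) = (0.003291, 0.000000)  (running Σ = (-0.030160, -0.155945))
  m=1: (0.052834, -0.335517) × (-0.314347, 0.148331) = (0.033159, 0.113306)  (running Σ = (0.002999, -0.042639))
  m=2: (-0.271323, -0.087624) × (0.176355, -0.214108) = (-0.066610, 0.042639)  (running Σ = (-0.063611, -0.000000))
Total Σ_m = (-0.063611, -0.000000). Multiply by 2.513274: (-0.159872, -0.000000). P_2(cos γ) = -0.159872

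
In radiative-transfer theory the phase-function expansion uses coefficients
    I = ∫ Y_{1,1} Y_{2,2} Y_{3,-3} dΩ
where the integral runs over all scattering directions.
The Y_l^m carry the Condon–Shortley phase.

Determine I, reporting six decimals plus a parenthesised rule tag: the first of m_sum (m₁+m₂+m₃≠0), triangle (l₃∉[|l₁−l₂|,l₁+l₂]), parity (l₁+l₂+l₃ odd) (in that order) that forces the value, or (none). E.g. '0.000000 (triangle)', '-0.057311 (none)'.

Checks pass: Σm=0; 6 even; l₃=3∈[1,3].
(2·1+1)(2·2+1)(2·3+1) = 105
Δ: 0! 2! 4! / 7! → 1/105
sum: t=0:+1/4 = 1/4
3j²(1 2 3; 0 0 0) = Δ·Π!·Σ² = 3/35  (sign -1)
sum: t=0:+1/48 = 1/48
3j²(1 2 3; 1 2 -3) = Δ·Π!·Σ² = 1/7  (sign +1)
combine: 4πI² = 105·3/35·1/7 = 9/7
take √, sign -1: I = -0.31986543
No selection rule forces the value: the integral is nonzero (none).

-0.319865 (none)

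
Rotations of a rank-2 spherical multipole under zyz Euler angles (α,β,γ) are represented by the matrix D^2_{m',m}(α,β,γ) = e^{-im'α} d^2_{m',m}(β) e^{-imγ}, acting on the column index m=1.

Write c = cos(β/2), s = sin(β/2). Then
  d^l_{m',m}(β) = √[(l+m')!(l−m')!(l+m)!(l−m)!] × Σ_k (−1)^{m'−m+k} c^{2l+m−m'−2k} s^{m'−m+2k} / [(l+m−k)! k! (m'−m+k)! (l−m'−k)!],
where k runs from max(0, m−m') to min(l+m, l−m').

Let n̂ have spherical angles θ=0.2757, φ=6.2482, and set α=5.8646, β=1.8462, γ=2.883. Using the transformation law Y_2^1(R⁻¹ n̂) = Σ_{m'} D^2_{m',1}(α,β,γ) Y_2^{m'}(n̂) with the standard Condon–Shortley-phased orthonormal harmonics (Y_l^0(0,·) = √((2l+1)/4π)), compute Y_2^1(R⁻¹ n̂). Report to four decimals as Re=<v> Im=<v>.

Re=0.0143 Im=0.0023

Need the full column D^2_{m',1} for m'=−2..2 at α=5.8646, β=1.8462, γ=2.8830.
cos(β/2)=0.603351, sin(β/2)=0.797476
d^2_{-2,1}: single k=3 term ⇒ +0.612002;  D = -0.512393+0.334663i
d^2_{-1,1}: k∈[2..3] ⇒ +0.694538 -0.404455 = +0.290083;  D = -0.286379+0.046213i
d^2_{0,1}: k∈[1..2] ⇒ +0.429045 -0.749546 = -0.320501;  D = +0.309844+0.081959i
d^2_{1,1}: k∈[0..1] ⇒ +0.132520 -0.694538 = -0.562019;  D = +0.438006+0.352159i
d^2_{2,1}: single k=0 term ⇒ -0.350314;  D = +0.160222+0.311526i
Y_2^{m'}(θ=0.2757,φ=6.2482) and Σ D·Y over m':
  (-0.5124+0.3347i)·(+0.0286+0.0020i)  (-0.2864+0.0462i)·(+0.2022+0.0071i)  (+0.3098+0.0820i)·(+0.5607+0.0000i)  (+0.4380+0.3522i)·(-0.2022+0.0071i)  (+0.1602+0.3115i)·(+0.0286-0.0020i)
Y_2^1(R⁻¹ n̂) = +0.014300+0.002257i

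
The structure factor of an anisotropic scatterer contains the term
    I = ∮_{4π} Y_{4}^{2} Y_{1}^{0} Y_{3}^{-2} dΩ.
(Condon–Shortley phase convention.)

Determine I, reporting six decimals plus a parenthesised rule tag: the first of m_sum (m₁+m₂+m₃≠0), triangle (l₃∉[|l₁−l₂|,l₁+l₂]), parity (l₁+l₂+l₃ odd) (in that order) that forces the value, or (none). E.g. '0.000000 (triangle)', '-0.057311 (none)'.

Rules hold: Σm=0, L=8 even, 3≤3≤5.
N = 9·3·7 = 189
Δ = 2!·6!·0!/9! = 1/252
Racah Σ t=1..1: t=1:−1/36 = -1/36
⇒ 3j(4 1 3; 0 0 0)² = 4/63, sgn +1
Racah Σ t=1..1: t=1:−1/120 = -1/120
⇒ 3j(4 1 3; 2 0 -2)² = 1/21, sgn +1
4πI² = N·(3j₀)²·(3jₘ)² = 4/7
I = +1·√(0.571429/4π) = 0.21324362
No selection rule forces the value: the integral is nonzero (none).

0.213244 (none)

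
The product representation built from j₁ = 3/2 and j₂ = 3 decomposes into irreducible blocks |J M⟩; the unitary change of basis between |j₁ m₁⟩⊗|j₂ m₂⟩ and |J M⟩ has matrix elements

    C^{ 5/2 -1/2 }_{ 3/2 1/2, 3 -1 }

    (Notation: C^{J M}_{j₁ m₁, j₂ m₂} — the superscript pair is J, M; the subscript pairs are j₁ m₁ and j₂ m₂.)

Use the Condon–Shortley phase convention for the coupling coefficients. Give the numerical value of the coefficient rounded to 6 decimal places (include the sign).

-0.119523

√[6·2!1!4!/8! · 2!1!2!4!2!3!] = √(288/35)
  +(−1)^0/∏(0,2,1,2,0,2)! = 1/8  (running 1/8)
  +(−1)^1/∏(1,1,0,1,1,3)! = -1/6  (running -1/24)
⟨..|..⟩ = √(288/35)·(-1/24) = -0.119523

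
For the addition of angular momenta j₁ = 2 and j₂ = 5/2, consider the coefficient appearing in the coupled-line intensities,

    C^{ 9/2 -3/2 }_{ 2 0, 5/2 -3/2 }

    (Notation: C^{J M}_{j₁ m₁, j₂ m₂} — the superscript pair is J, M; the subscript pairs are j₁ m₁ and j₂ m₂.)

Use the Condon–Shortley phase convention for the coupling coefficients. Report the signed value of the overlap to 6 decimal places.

√[10·0!4!5!/10! · 2!2!1!4!3!6!] = √(23040/7)
  +(−1)^0/∏(0,0,2,1,2,4)! = 1/96  (running 1/96)
⟨..|..⟩ = √(23040/7)·(1/96) = +0.597614

+√(5/14) ≈ +0.597614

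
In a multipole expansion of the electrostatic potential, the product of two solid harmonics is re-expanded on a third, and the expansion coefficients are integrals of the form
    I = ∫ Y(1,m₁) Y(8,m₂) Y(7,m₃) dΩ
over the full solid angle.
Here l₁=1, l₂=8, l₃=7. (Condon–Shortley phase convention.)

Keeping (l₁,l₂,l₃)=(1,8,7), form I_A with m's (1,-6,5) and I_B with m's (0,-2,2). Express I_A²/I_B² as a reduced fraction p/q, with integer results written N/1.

91/60

l's match ⇒ only the (l;m) 3-j factors differ between A and B.
A: triangle coeff Δ(1,8,7) = 1/2040; Σ_t [0,0]: t=0:+1/1916006400 = 1/1916006400; (3j)²=91/2040 [(1 8 7; 1 -6 5)], sign=+1
B: triangle coeff Δ(1,8,7) = 1/2040; Σ_t [1,1]: t=1:−1/43545600 = -1/43545600; (3j)²=1/34 [(1 8 7; 0 -2 2)], sign=+1
I_A²/I_B² = (91/2040)/(1/34) = 91/60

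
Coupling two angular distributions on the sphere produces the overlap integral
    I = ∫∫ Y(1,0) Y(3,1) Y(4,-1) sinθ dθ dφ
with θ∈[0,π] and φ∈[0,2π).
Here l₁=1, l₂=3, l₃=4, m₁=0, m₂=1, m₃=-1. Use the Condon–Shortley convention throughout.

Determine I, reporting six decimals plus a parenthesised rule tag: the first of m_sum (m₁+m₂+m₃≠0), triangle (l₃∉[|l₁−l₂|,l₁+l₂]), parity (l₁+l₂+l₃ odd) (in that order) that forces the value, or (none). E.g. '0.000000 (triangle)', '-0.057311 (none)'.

-0.238414 (none)

Checks pass: Σm=0; 8 even; l₃=4∈[2,4].
(2·1+1)(2·3+1)(2·4+1) = 189
Δ: 0! 2! 6! / 9! → 1/252
sum: t=0:+1/36 = 1/36
3j²(1 3 4; 0 0 0) = Δ·Π!·Σ² = 4/63  (sign +1)
sum: t=0:+1/48 = 1/48
3j²(1 3 4; 0 1 -1) = Δ·Π!·Σ² = 5/84  (sign -1)
combine: 4πI² = 189·4/63·5/84 = 5/7
take √, sign -1: I = -0.23841361
No selection rule forces the value: the integral is nonzero (none).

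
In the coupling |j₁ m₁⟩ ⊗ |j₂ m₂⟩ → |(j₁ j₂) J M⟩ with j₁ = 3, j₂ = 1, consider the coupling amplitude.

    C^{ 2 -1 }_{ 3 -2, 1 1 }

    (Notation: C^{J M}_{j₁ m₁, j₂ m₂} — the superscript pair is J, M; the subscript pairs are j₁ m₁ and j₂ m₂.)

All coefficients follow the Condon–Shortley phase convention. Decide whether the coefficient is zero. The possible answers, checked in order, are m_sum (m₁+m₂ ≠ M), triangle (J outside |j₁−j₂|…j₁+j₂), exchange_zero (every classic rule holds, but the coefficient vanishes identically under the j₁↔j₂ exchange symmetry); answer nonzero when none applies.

m-sum: m₁+m₂ = -2+1 = -1, M = -1  ✓
triangle: |j₁−j₂| = 2 ≤ J = 2 ≤ j₁+j₂ = 4  ✓
exchange: j₁≠j₂ or m₁≠m₂ — the exchange symmetry imposes no constraint here
value check: CG = +√(10/21) = +0.690066 ≠ 0

nonzero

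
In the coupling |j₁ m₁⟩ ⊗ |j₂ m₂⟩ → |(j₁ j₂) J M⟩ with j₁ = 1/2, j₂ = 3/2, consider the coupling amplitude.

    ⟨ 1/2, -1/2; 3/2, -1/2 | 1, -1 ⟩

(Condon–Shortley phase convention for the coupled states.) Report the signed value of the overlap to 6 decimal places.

j₁+j₂−J=1  J+j₁−j₂=0  J−j₁+j₂=2  j₁+j₂+J+1=4
(j₁±m₁, j₂±m₂, J±M) = (0,1,1,2,0,2)
P² = 1
sum k=1..1:
  [1] −1/2 = -1/2
S = -1/2
C² = P²·S² = 1/4 ; C = -0.500000

-0.500000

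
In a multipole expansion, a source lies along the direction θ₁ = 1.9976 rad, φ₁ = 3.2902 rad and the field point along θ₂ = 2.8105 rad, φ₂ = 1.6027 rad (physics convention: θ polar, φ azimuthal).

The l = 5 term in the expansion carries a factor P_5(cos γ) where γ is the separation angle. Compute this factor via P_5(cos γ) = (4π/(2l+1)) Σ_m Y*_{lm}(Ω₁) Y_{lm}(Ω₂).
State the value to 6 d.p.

0.316902

Term-by-term m-sum for l=5 (normalisation 4π/11 = 1.142397):
  m=-5: Y*=(-0.213635, -0.196261)  Y=(-0.000268, -0.001663)  product (-0.000269, 0.000408)
  m=-4: Y*=(-0.345625, -0.233639)  Y=(-0.015374, 0.001973)  product (0.005775, 0.002910)
  m=-3: Y*=(-0.127677, -0.061018)  Y=(0.008005, 0.083386)  product (0.004066, -0.011135)
  m=-2: Y*=(0.270094, 0.082726)  Y=(0.284461, -0.018175)  product (0.078335, 0.018623)
  m=-1: Y*=(0.225603, 0.033775)  Y=(-0.017521, -0.548997)  product (0.014590, -0.124447)
  m=+0: Y*=(-0.235020, -0.000000)  Y=(-0.308099, 0.000000)  product (0.072410, 0.000000)
  m=+1: Y*=(-0.225603, 0.033775)  Y=(0.017521, -0.548997)  product (0.014590, 0.124447)
  m=+2: Y*=(0.270094, -0.082726)  Y=(0.284461, 0.018175)  product (0.078335, -0.018623)
  m=+3: Y*=(0.127677, -0.061018)  Y=(-0.008005, 0.083386)  product (0.004066, 0.011135)
  m=+4: Y*=(-0.345625, 0.233639)  Y=(-0.015374, -0.001973)  product (0.005775, -0.002910)
  m=+5: Y*=(0.213635, -0.196261)  Y=(0.000268, -0.001663)  product (-0.000269, -0.000408)
Total Σ_m = (0.277401, -0.000000). Multiply by 1.142397: (0.316902, -0.000000). P_5(cos γ) = 0.316902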